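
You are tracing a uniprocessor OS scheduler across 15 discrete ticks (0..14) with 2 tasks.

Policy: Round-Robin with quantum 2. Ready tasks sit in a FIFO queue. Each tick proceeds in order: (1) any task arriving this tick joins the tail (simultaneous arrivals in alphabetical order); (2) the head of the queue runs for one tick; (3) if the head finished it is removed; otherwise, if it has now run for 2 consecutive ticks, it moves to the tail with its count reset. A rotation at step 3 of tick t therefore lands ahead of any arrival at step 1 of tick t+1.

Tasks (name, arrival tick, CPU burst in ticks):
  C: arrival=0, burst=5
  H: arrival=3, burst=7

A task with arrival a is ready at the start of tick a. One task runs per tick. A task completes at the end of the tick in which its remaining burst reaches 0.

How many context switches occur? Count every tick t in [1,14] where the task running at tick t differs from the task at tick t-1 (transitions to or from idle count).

t=0: queue=[C] q_used=0 → run C
t=1: queue=[C] q_used=1 → run C
t=2: queue=[C] q_used=0 → run C
t=3: queue=[C,H] q_used=1 → run C
t=4: queue=[H,C] q_used=0 → run H
t=5: queue=[H,C] q_used=1 → run H
t=6: queue=[C,H] q_used=0 → run C
t=7: queue=[H] q_used=0 → run H
t=8: queue=[H] q_used=1 → run H
t=9: queue=[H] q_used=0 → run H
t=10: queue=[H] q_used=1 → run H
t=11: queue=[H] q_used=0 → run H
t=12: (idle)
t=13: (idle)
t=14: (idle)

context switches = 4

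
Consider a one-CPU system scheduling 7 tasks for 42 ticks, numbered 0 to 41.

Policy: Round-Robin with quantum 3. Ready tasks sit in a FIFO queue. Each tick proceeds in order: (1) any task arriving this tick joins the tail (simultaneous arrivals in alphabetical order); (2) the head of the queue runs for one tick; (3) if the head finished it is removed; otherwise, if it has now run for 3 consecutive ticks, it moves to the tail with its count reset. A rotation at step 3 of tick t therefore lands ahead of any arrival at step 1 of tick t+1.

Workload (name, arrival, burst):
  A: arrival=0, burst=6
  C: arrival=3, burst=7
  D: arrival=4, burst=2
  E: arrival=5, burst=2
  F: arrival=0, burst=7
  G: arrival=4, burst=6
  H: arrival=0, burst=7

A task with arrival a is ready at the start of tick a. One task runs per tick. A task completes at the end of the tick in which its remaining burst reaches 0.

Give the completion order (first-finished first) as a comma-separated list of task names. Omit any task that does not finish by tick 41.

t=0: queue=[A,F,H] q_used=0 → run A
t=1: queue=[A,F,H] q_used=1 → run A
t=2: queue=[A,F,H] q_used=2 → run A
t=3: queue=[F,H,A,C] q_used=0 → run F
t=4: queue=[F,H,A,C,D,G] q_used=1 → run F
t=5: queue=[F,H,A,C,D,G,E] q_used=2 → run F
t=6: queue=[H,A,C,D,G,E,F] q_used=0 → run H
t=7: queue=[H,A,C,D,G,E,F] q_used=1 → run H
t=8: queue=[H,A,C,D,G,E,F] q_used=2 → run H
t=9: queue=[A,C,D,G,E,F,H] q_used=0 → run A
t=10: queue=[A,C,D,G,E,F,H] q_used=1 → run A
t=11: queue=[A,C,D,G,E,F,H] q_used=2 → run A
t=12: queue=[C,D,G,E,F,H] q_used=0 → run C
t=13: queue=[C,D,G,E,F,H] q_used=1 → run C
t=14: queue=[C,D,G,E,F,H] q_used=2 → run C
t=15: queue=[D,G,E,F,H,C] q_used=0 → run D
t=16: queue=[D,G,E,F,H,C] q_used=1 → run D
t=17: queue=[G,E,F,H,C] q_used=0 → run G
t=18: queue=[G,E,F,H,C] q_used=1 → run G
t=19: queue=[G,E,F,H,C] q_used=2 → run G
t=20: queue=[E,F,H,C,G] q_used=0 → run E
t=21: queue=[E,F,H,C,G] q_used=1 → run E
t=22: queue=[F,H,C,G] q_used=0 → run F
t=23: queue=[F,H,C,G] q_used=1 → run F
t=24: queue=[F,H,C,G] q_used=2 → run F
t=25: queue=[H,C,G,F] q_used=0 → run H
t=26: queue=[H,C,G,F] q_used=1 → run H
t=27: queue=[H,C,G,F] q_used=2 → run H
t=28: queue=[C,G,F,H] q_used=0 → run C
t=29: queue=[C,G,F,H] q_used=1 → run C
t=30: queue=[C,G,F,H] q_used=2 → run C
t=31: queue=[G,F,H,C] q_used=0 → run G
t=32: queue=[G,F,H,C] q_used=1 → run G
t=33: queue=[G,F,H,C] q_used=2 → run G
t=34: queue=[F,H,C] q_used=0 → run F
t=35: queue=[H,C] q_used=0 → run H
t=36: queue=[C] q_used=0 → run C
t=37: (idle)
t=38: (idle)
t=39: (idle)
t=40: (idle)
t=41: (idle)

completion order = A, D, E, G, F, H, C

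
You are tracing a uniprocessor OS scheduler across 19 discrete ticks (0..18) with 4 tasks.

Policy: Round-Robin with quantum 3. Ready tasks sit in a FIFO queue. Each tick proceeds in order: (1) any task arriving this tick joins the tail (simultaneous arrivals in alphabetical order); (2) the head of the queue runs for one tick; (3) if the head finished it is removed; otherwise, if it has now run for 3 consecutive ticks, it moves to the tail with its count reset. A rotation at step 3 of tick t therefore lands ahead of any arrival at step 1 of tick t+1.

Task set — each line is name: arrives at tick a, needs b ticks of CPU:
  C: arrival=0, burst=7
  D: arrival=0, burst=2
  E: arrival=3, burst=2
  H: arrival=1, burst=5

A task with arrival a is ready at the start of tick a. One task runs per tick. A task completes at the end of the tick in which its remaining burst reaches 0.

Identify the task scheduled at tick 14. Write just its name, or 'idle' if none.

running at tick 14 = H

t=0: queue=[C,D] q_used=0 → run C
t=1: queue=[C,D,H] q_used=1 → run C
t=2: queue=[C,D,H] q_used=2 → run C
t=3: queue=[D,H,C,E] q_used=0 → run D
t=4: queue=[D,H,C,E] q_used=1 → run D
t=5: queue=[H,C,E] q_used=0 → run H
t=6: queue=[H,C,E] q_used=1 → run H
t=7: queue=[H,C,E] q_used=2 → run H
t=8: queue=[C,E,H] q_used=0 → run C
t=9: queue=[C,E,H] q_used=1 → run C
t=10: queue=[C,E,H] q_used=2 → run C
t=11: queue=[E,H,C] q_used=0 → run E
t=12: queue=[E,H,C] q_used=1 → run E
t=13: queue=[H,C] q_used=0 → run H
t=14: queue=[H,C] q_used=1 → run H
t=15: queue=[C] q_used=0 → run C
t=16: (idle)
t=17: (idle)
t=18: (idle)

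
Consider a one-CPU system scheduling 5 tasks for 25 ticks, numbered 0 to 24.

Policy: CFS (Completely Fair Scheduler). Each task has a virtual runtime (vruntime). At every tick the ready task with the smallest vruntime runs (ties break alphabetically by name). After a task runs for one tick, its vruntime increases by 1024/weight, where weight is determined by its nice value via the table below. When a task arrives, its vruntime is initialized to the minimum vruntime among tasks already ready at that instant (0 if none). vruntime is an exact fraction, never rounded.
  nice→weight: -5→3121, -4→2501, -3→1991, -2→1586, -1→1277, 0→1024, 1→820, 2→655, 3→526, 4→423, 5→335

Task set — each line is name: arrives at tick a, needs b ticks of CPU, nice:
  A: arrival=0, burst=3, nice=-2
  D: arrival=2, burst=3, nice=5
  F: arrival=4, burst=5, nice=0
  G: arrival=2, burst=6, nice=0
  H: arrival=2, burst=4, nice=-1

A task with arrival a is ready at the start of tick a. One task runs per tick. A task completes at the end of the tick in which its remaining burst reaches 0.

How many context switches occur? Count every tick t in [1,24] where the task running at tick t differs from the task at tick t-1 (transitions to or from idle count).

context switches = 17

t=0: vr[A=0] → run A
t=1: vr[A=512/793] → run A
t=2: vr[A=1024/793 D=1024/793 G=1024/793 H=1024/793] → run A
t=3: vr[D=1024/793 G=1024/793 H=1024/793] → run D
t=4: vr[D=1155072/265655 F=1024/793 G=1024/793 H=1024/793] → run F
t=5: vr[D=1155072/265655 F=1817/793 G=1024/793 H=1024/793] → run G
t=6: vr[D=1155072/265655 F=1817/793 G=1817/793 H=1024/793] → run H
t=7: vr[D=1155072/265655 F=1817/793 G=1817/793 H=2119680/1012661] → run H
t=8: vr[D=1155072/265655 F=1817/793 G=1817/793 H=2931712/1012661] → run F
t=9: vr[D=1155072/265655 F=2610/793 G=1817/793 H=2931712/1012661] → run G
t=10: vr[D=1155072/265655 F=2610/793 G=2610/793 H=2931712/1012661] → run H
t=11: vr[D=1155072/265655 F=2610/793 G=2610/793 H=3743744/1012661] → run F
t=12: vr[D=1155072/265655 F=3403/793 G=2610/793 H=3743744/1012661] → run G
t=13: vr[D=1155072/265655 F=3403/793 G=3403/793 H=3743744/1012661] → run H
t=14: vr[D=1155072/265655 F=3403/793 G=3403/793] → run F
t=15: vr[D=1155072/265655 F=4196/793 G=3403/793] → run G
t=16: vr[D=1155072/265655 F=4196/793 G=4196/793] → run D
t=17: vr[D=1967104/265655 F=4196/793 G=4196/793] → run F
t=18: vr[D=1967104/265655 G=4196/793] → run G
t=19: vr[D=1967104/265655 G=4989/793] → run G
t=20: vr[D=1967104/265655] → run D
t=21: (idle)
t=22: (idle)
t=23: (idle)
t=24: (idle)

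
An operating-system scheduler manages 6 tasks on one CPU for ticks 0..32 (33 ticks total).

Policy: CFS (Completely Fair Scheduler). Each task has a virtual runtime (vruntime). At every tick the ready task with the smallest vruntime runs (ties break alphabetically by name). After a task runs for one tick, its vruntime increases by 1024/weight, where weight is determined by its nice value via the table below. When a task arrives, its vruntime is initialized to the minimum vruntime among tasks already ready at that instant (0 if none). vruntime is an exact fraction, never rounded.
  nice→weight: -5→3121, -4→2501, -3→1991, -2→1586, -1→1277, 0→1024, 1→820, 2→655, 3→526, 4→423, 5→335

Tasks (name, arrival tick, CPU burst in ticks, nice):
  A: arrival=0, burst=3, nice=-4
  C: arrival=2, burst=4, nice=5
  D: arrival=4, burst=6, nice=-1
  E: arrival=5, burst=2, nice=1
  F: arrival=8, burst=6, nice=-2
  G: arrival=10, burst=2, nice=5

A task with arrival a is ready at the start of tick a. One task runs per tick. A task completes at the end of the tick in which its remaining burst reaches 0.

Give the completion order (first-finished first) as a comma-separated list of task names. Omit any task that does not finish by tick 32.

completion order = A, E, D, F, G, C

t=0: vr[A=0] → run A
t=1: vr[A=1024/2501] → run A
t=2: vr[A=2048/2501 C=2048/2501] → run A
t=3: vr[C=2048/2501] → run C
t=4: vr[C=3247104/837835 D=3247104/837835] → run C
t=5: vr[C=5808128/837835 D=3247104/837835 E=3247104/837835] → run D
t=6: vr[C=5808128/837835 D=5004494848/1069915295 E=3247104/837835] → run E
t=7: vr[C=5808128/837835 D=5004494848/1069915295 E=4293376/837835] → run D
t=8: vr[C=5808128/837835 D=5862437888/1069915295 E=4293376/837835 F=4293376/837835] → run E
t=9: vr[C=5808128/837835 D=5862437888/1069915295 F=4293376/837835] → run F
t=10: vr[C=5808128/837835 D=5862437888/1069915295 F=62846208/10891855 G=5862437888/1069915295] → run D
t=11: vr[C=5808128/837835 D=6720380928/1069915295 F=62846208/10891855 G=5862437888/1069915295] → run G
t=12: vr[C=5808128/837835 D=6720380928/1069915295 F=62846208/10891855 G=9132865536/1069915295] → run F
t=13: vr[C=5808128/837835 D=6720380928/1069915295 F=69878528/10891855 G=9132865536/1069915295] → run D
t=14: vr[C=5808128/837835 D=7578323968/1069915295 F=69878528/10891855 G=9132865536/1069915295] → run F
t=15: vr[C=5808128/837835 D=7578323968/1069915295 F=76910848/10891855 G=9132865536/1069915295] → run C
t=16: vr[C=8369152/837835 D=7578323968/1069915295 F=76910848/10891855 G=9132865536/1069915295] → run F
t=17: vr[C=8369152/837835 D=7578323968/1069915295 F=83943168/10891855 G=9132865536/1069915295] → run D
t=18: vr[C=8369152/837835 D=8436267008/1069915295 F=83943168/10891855 G=9132865536/1069915295] → run F
t=19: vr[C=8369152/837835 D=8436267008/1069915295 F=90975488/10891855 G=9132865536/1069915295] → run D
t=20: vr[C=8369152/837835 F=90975488/10891855 G=9132865536/1069915295] → run F
t=21: vr[C=8369152/837835 G=9132865536/1069915295] → run G
t=22: vr[C=8369152/837835] → run C
t=23: (idle)
t=24: (idle)
t=25: (idle)
t=26: (idle)
t=27: (idle)
t=28: (idle)
t=29: (idle)
t=30: (idle)
t=31: (idle)
t=32: (idle)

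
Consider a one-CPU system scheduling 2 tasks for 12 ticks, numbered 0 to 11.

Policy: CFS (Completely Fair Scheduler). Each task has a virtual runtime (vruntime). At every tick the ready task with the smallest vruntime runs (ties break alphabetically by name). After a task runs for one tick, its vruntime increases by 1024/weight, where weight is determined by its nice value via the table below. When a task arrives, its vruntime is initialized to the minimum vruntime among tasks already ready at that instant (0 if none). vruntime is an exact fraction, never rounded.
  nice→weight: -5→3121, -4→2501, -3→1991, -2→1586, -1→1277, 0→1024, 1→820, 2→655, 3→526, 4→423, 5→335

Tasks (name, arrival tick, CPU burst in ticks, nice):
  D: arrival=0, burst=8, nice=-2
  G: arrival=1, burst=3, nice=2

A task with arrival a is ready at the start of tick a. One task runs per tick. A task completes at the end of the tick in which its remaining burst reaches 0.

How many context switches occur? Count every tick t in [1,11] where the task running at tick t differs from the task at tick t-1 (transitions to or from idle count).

t=0: vr[D=0] → run D
t=1: vr[D=512/793 G=512/793] → run D
t=2: vr[D=1024/793 G=512/793] → run G
t=3: vr[D=1024/793 G=1147392/519415] → run D
t=4: vr[D=1536/793 G=1147392/519415] → run D
t=5: vr[D=2048/793 G=1147392/519415] → run G
t=6: vr[D=2048/793 G=1959424/519415] → run D
t=7: vr[D=2560/793 G=1959424/519415] → run D
t=8: vr[D=3072/793 G=1959424/519415] → run G
t=9: vr[D=3072/793] → run D
t=10: vr[D=3584/793] → run D
t=11: (idle)

context switches = 7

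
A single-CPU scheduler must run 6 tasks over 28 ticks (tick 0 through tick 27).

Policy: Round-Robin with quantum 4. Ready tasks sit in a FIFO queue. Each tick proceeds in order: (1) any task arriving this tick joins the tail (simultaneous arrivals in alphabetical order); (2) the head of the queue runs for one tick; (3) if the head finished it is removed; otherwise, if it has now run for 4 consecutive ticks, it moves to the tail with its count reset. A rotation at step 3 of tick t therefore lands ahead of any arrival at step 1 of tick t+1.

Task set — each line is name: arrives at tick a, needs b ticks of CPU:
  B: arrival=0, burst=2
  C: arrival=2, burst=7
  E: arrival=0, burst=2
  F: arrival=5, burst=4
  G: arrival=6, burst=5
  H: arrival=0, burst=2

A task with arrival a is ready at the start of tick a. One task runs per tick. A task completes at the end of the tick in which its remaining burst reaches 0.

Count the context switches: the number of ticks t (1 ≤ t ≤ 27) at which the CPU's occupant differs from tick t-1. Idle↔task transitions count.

t=0: queue=[B,E,H] q_used=0 → run B
t=1: queue=[B,E,H] q_used=1 → run B
t=2: queue=[E,H,C] q_used=0 → run E
t=3: queue=[E,H,C] q_used=1 → run E
t=4: queue=[H,C] q_used=0 → run H
t=5: queue=[H,C,F] q_used=1 → run H
t=6: queue=[C,F,G] q_used=0 → run C
t=7: queue=[C,F,G] q_used=1 → run C
t=8: queue=[C,F,G] q_used=2 → run C
t=9: queue=[C,F,G] q_used=3 → run C
t=10: queue=[F,G,C] q_used=0 → run F
t=11: queue=[F,G,C] q_used=1 → run F
t=12: queue=[F,G,C] q_used=2 → run F
t=13: queue=[F,G,C] q_used=3 → run F
t=14: queue=[G,C] q_used=0 → run G
t=15: queue=[G,C] q_used=1 → run G
t=16: queue=[G,C] q_used=2 → run G
t=17: queue=[G,C] q_used=3 → run G
t=18: queue=[C,G] q_used=0 → run C
t=19: queue=[C,G] q_used=1 → run C
t=20: queue=[C,G] q_used=2 → run C
t=21: queue=[G] q_used=0 → run G
t=22: (idle)
t=23: (idle)
t=24: (idle)
t=25: (idle)
t=26: (idle)
t=27: (idle)

context switches = 8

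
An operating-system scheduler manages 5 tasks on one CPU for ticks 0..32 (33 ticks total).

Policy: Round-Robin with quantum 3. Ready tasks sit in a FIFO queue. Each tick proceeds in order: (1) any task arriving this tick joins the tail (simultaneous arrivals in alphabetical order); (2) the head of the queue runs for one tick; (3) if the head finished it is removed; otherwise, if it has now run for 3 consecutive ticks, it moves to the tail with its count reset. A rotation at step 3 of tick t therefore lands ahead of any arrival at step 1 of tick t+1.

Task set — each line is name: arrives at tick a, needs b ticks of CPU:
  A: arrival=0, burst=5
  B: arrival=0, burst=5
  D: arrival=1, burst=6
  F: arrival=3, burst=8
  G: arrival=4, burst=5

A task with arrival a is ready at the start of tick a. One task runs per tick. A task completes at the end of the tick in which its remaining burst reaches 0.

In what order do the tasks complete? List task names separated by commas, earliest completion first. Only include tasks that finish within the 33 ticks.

t=0: queue=[A,B] q_used=0 → run A
t=1: queue=[A,B,D] q_used=1 → run A
t=2: queue=[A,B,D] q_used=2 → run A
t=3: queue=[B,D,A,F] q_used=0 → run B
t=4: queue=[B,D,A,F,G] q_used=1 → run B
t=5: queue=[B,D,A,F,G] q_used=2 → run B
t=6: queue=[D,A,F,G,B] q_used=0 → run D
t=7: queue=[D,A,F,G,B] q_used=1 → run D
t=8: queue=[D,A,F,G,B] q_used=2 → run D
t=9: queue=[A,F,G,B,D] q_used=0 → run A
t=10: queue=[A,F,G,B,D] q_used=1 → run A
t=11: queue=[F,G,B,D] q_used=0 → run F
t=12: queue=[F,G,B,D] q_used=1 → run F
t=13: queue=[F,G,B,D] q_used=2 → run F
t=14: queue=[G,B,D,F] q_used=0 → run G
t=15: queue=[G,B,D,F] q_used=1 → run G
t=16: queue=[G,B,D,F] q_used=2 → run G
t=17: queue=[B,D,F,G] q_used=0 → run B
t=18: queue=[B,D,F,G] q_used=1 → run B
t=19: queue=[D,F,G] q_used=0 → run D
t=20: queue=[D,F,G] q_used=1 → run D
t=21: queue=[D,F,G] q_used=2 → run D
t=22: queue=[F,G] q_used=0 → run F
t=23: queue=[F,G] q_used=1 → run F
t=24: queue=[F,G] q_used=2 → run F
t=25: queue=[G,F] q_used=0 → run G
t=26: queue=[G,F] q_used=1 → run G
t=27: queue=[F] q_used=0 → run F
t=28: queue=[F] q_used=1 → run F
t=29: (idle)
t=30: (idle)
t=31: (idle)
t=32: (idle)

completion order = A, B, D, G, F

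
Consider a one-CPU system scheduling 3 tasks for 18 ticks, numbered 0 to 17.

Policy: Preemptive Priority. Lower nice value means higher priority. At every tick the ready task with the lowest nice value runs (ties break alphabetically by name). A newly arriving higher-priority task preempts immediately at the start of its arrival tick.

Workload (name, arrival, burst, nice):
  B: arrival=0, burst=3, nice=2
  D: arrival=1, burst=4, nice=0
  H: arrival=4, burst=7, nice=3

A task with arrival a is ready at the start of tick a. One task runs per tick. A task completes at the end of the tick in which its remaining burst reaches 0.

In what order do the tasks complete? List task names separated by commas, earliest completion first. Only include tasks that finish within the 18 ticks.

completion order = D, B, H

t=0: ready={B} → run B
t=1: ready={B,D} → run D
t=2: ready={B,D} → run D
t=3: ready={B,D} → run D
t=4: ready={B,D,H} → run D
t=5: ready={B,H} → run B
t=6: ready={B,H} → run B
t=7: ready={H} → run H
t=8: ready={H} → run H
t=9: ready={H} → run H
t=10: ready={H} → run H
t=11: ready={H} → run H
t=12: ready={H} → run H
t=13: ready={H} → run H
t=14: (idle)
t=15: (idle)
t=16: (idle)
t=17: (idle)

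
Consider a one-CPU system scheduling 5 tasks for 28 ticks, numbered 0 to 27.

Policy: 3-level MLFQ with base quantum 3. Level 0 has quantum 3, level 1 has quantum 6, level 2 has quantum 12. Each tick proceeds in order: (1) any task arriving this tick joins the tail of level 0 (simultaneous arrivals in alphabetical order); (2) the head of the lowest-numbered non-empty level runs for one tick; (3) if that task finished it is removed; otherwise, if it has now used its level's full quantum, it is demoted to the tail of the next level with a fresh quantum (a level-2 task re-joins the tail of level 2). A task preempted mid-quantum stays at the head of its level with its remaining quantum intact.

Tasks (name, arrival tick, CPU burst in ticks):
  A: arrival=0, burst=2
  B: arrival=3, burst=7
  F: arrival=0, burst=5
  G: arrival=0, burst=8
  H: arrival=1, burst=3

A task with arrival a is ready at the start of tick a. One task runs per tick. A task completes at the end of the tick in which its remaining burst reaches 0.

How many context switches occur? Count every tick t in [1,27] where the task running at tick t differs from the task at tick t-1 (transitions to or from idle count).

t=0: L0/L1/L2 = AFG/-/- → run A
t=1: L0/L1/L2 = AFGH/-/- → run A
t=2: L0/L1/L2 = FGH/-/- → run F
t=3: L0/L1/L2 = FGHB/-/- → run F
t=4: L0/L1/L2 = FGHB/-/- → run F
t=5: L0/L1/L2 = GHB/F/- → run G
t=6: L0/L1/L2 = GHB/F/- → run G
t=7: L0/L1/L2 = GHB/F/- → run G
t=8: L0/L1/L2 = HB/FG/- → run H
t=9: L0/L1/L2 = HB/FG/- → run H
t=10: L0/L1/L2 = HB/FG/- → run H
t=11: L0/L1/L2 = B/FG/- → run B
t=12: L0/L1/L2 = B/FG/- → run B
t=13: L0/L1/L2 = B/FG/- → run B
t=14: L0/L1/L2 = -/FGB/- → run F
t=15: L0/L1/L2 = -/FGB/- → run F
t=16: L0/L1/L2 = -/GB/- → run G
t=17: L0/L1/L2 = -/GB/- → run G
t=18: L0/L1/L2 = -/GB/- → run G
t=19: L0/L1/L2 = -/GB/- → run G
t=20: L0/L1/L2 = -/GB/- → run G
t=21: L0/L1/L2 = -/B/- → run B
t=22: L0/L1/L2 = -/B/- → run B
t=23: L0/L1/L2 = -/B/- → run B
t=24: L0/L1/L2 = -/B/- → run B
t=25: (idle)
t=26: (idle)
t=27: (idle)

context switches = 8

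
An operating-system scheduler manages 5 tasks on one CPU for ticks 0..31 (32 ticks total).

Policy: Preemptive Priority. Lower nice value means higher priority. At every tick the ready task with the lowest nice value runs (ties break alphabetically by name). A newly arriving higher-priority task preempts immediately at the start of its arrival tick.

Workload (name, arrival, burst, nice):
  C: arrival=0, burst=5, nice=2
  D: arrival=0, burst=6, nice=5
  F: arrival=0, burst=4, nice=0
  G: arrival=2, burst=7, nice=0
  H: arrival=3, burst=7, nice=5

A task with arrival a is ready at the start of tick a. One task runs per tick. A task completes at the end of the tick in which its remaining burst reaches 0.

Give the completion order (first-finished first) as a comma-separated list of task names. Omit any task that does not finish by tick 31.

completion order = F, G, C, D, H

t=0: ready={C,D,F} → run F
t=1: ready={C,D,F} → run F
t=2: ready={C,D,F,G} → run F
t=3: ready={C,D,F,G,H} → run F
t=4: ready={C,D,G,H} → run G
t=5: ready={C,D,G,H} → run G
t=6: ready={C,D,G,H} → run G
t=7: ready={C,D,G,H} → run G
t=8: ready={C,D,G,H} → run G
t=9: ready={C,D,G,H} → run G
t=10: ready={C,D,G,H} → run G
t=11: ready={C,D,H} → run C
t=12: ready={C,D,H} → run C
t=13: ready={C,D,H} → run C
t=14: ready={C,D,H} → run C
t=15: ready={C,D,H} → run C
t=16: ready={D,H} → run D
t=17: ready={D,H} → run D
t=18: ready={D,H} → run D
t=19: ready={D,H} → run D
t=20: ready={D,H} → run D
t=21: ready={D,H} → run D
t=22: ready={H} → run H
t=23: ready={H} → run H
t=24: ready={H} → run H
t=25: ready={H} → run H
t=26: ready={H} → run H
t=27: ready={H} → run H
t=28: ready={H} → run H
t=29: (idle)
t=30: (idle)
t=31: (idle)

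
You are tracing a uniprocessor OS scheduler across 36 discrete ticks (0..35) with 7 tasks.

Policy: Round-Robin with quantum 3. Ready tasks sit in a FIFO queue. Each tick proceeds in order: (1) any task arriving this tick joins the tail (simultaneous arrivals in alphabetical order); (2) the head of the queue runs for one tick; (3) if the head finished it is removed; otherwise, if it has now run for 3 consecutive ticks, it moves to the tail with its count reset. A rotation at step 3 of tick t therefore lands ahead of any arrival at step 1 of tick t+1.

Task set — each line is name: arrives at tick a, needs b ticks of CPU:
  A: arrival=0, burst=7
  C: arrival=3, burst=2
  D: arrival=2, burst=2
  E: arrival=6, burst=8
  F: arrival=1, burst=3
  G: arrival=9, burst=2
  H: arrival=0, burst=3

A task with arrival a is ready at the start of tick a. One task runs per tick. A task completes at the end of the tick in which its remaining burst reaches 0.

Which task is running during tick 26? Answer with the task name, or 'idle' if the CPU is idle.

t=0: queue=[A,H] q_used=0 → run A
t=1: queue=[A,H,F] q_used=1 → run A
t=2: queue=[A,H,F,D] q_used=2 → run A
t=3: queue=[H,F,D,A,C] q_used=0 → run H
t=4: queue=[H,F,D,A,C] q_used=1 → run H
t=5: queue=[H,F,D,A,C] q_used=2 → run H
t=6: queue=[F,D,A,C,E] q_used=0 → run F
t=7: queue=[F,D,A,C,E] q_used=1 → run F
t=8: queue=[F,D,A,C,E] q_used=2 → run F
t=9: queue=[D,A,C,E,G] q_used=0 → run D
t=10: queue=[D,A,C,E,G] q_used=1 → run D
t=11: queue=[A,C,E,G] q_used=0 → run A
t=12: queue=[A,C,E,G] q_used=1 → run A
t=13: queue=[A,C,E,G] q_used=2 → run A
t=14: queue=[C,E,G,A] q_used=0 → run C
t=15: queue=[C,E,G,A] q_used=1 → run C
t=16: queue=[E,G,A] q_used=0 → run E
t=17: queue=[E,G,A] q_used=1 → run E
t=18: queue=[E,G,A] q_used=2 → run E
t=19: queue=[G,A,E] q_used=0 → run G
t=20: queue=[G,A,E] q_used=1 → run G
t=21: queue=[A,E] q_used=0 → run A
t=22: queue=[E] q_used=0 → run E
t=23: queue=[E] q_used=1 → run E
t=24: queue=[E] q_used=2 → run E
t=25: queue=[E] q_used=0 → run E
t=26: queue=[E] q_used=1 → run E
t=27: (idle)
t=28: (idle)
t=29: (idle)
t=30: (idle)
t=31: (idle)
t=32: (idle)
t=33: (idle)
t=34: (idle)
t=35: (idle)

running at tick 26 = E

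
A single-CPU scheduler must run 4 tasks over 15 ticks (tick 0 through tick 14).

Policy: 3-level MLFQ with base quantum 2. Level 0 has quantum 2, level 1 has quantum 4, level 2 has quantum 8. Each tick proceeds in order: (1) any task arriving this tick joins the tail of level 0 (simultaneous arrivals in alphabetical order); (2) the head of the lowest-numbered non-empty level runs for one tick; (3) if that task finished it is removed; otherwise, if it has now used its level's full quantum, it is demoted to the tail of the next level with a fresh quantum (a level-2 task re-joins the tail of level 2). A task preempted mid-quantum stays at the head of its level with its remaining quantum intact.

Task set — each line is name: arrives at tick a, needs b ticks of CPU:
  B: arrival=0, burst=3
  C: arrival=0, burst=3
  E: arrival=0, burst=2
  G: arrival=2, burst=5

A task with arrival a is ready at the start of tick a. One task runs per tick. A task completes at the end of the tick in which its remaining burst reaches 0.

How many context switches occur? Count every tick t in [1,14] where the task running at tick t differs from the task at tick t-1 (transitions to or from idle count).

context switches = 7

t=0: L0/L1/L2 = BCE/-/- → run B
t=1: L0/L1/L2 = BCE/-/- → run B
t=2: L0/L1/L2 = CEG/B/- → run C
t=3: L0/L1/L2 = CEG/B/- → run C
t=4: L0/L1/L2 = EG/BC/- → run E
t=5: L0/L1/L2 = EG/BC/- → run E
t=6: L0/L1/L2 = G/BC/- → run G
t=7: L0/L1/L2 = G/BC/- → run G
t=8: L0/L1/L2 = -/BCG/- → run B
t=9: L0/L1/L2 = -/CG/- → run C
t=10: L0/L1/L2 = -/G/- → run G
t=11: L0/L1/L2 = -/G/- → run G
t=12: L0/L1/L2 = -/G/- → run G
t=13: (idle)
t=14: (idle)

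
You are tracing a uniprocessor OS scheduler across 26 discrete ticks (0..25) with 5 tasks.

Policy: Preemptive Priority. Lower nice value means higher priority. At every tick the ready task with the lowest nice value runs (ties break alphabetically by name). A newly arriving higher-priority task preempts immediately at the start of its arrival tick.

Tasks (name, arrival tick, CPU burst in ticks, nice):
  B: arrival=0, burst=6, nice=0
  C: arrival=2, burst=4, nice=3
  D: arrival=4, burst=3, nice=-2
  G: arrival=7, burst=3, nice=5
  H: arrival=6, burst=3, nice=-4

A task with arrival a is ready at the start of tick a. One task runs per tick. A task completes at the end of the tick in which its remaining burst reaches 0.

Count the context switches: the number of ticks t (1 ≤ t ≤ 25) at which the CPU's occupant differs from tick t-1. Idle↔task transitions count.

context switches = 7

t=0: ready={B} → run B
t=1: ready={B} → run B
t=2: ready={B,C} → run B
t=3: ready={B,C} → run B
t=4: ready={B,C,D} → run D
t=5: ready={B,C,D} → run D
t=6: ready={B,C,D,H} → run H
t=7: ready={B,C,D,G,H} → run H
t=8: ready={B,C,D,G,H} → run H
t=9: ready={B,C,D,G} → run D
t=10: ready={B,C,G} → run B
t=11: ready={B,C,G} → run B
t=12: ready={C,G} → run C
t=13: ready={C,G} → run C
t=14: ready={C,G} → run C
t=15: ready={C,G} → run C
t=16: ready={G} → run G
t=17: ready={G} → run G
t=18: ready={G} → run G
t=19: (idle)
t=20: (idle)
t=21: (idle)
t=22: (idle)
t=23: (idle)
t=24: (idle)
t=25: (idle)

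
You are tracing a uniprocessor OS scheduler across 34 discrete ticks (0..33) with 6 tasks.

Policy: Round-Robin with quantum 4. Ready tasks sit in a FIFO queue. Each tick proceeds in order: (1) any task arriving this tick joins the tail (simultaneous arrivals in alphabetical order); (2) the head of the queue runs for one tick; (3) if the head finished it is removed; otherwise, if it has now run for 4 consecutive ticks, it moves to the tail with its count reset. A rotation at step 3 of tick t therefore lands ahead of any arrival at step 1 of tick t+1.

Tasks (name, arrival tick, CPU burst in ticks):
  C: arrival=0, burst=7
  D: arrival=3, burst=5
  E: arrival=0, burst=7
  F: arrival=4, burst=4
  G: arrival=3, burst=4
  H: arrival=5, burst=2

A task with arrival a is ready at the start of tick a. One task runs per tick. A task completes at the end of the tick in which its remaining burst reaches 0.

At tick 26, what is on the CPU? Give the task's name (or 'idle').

running at tick 26 = E

t=0: queue=[C,E] q_used=0 → run C
t=1: queue=[C,E] q_used=1 → run C
t=2: queue=[C,E] q_used=2 → run C
t=3: queue=[C,E,D,G] q_used=3 → run C
t=4: queue=[E,D,G,C,F] q_used=0 → run E
t=5: queue=[E,D,G,C,F,H] q_used=1 → run E
t=6: queue=[E,D,G,C,F,H] q_used=2 → run E
t=7: queue=[E,D,G,C,F,H] q_used=3 → run E
t=8: queue=[D,G,C,F,H,E] q_used=0 → run D
t=9: queue=[D,G,C,F,H,E] q_used=1 → run D
t=10: queue=[D,G,C,F,H,E] q_used=2 → run D
t=11: queue=[D,G,C,F,H,E] q_used=3 → run D
t=12: queue=[G,C,F,H,E,D] q_used=0 → run G
t=13: queue=[G,C,F,H,E,D] q_used=1 → run G
t=14: queue=[G,C,F,H,E,D] q_used=2 → run G
t=15: queue=[G,C,F,H,E,D] q_used=3 → run G
t=16: queue=[C,F,H,E,D] q_used=0 → run C
t=17: queue=[C,F,H,E,D] q_used=1 → run C
t=18: queue=[C,F,H,E,D] q_used=2 → run C
t=19: queue=[F,H,E,D] q_used=0 → run F
t=20: queue=[F,H,E,D] q_used=1 → run F
t=21: queue=[F,H,E,D] q_used=2 → run F
t=22: queue=[F,H,E,D] q_used=3 → run F
t=23: queue=[H,E,D] q_used=0 → run H
t=24: queue=[H,E,D] q_used=1 → run H
t=25: queue=[E,D] q_used=0 → run E
t=26: queue=[E,D] q_used=1 → run E
t=27: queue=[E,D] q_used=2 → run E
t=28: queue=[D] q_used=0 → run D
t=29: (idle)
t=30: (idle)
t=31: (idle)
t=32: (idle)
t=33: (idle)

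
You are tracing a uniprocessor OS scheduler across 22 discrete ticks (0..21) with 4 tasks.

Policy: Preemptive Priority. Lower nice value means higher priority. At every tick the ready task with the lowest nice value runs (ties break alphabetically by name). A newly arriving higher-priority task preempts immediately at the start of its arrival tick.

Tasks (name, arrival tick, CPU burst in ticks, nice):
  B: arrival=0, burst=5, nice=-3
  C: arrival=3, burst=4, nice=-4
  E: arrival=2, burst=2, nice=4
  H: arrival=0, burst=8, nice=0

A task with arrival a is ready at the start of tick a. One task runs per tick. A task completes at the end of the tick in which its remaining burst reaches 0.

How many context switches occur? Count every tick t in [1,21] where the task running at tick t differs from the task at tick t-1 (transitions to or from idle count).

t=0: ready={B,H} → run B
t=1: ready={B,H} → run B
t=2: ready={B,E,H} → run B
t=3: ready={B,C,E,H} → run C
t=4: ready={B,C,E,H} → run C
t=5: ready={B,C,E,H} → run C
t=6: ready={B,C,E,H} → run C
t=7: ready={B,E,H} → run B
t=8: ready={B,E,H} → run B
t=9: ready={E,H} → run H
t=10: ready={E,H} → run H
t=11: ready={E,H} → run H
t=12: ready={E,H} → run H
t=13: ready={E,H} → run H
t=14: ready={E,H} → run H
t=15: ready={E,H} → run H
t=16: ready={E,H} → run H
t=17: ready={E} → run E
t=18: ready={E} → run E
t=19: (idle)
t=20: (idle)
t=21: (idle)

context switches = 5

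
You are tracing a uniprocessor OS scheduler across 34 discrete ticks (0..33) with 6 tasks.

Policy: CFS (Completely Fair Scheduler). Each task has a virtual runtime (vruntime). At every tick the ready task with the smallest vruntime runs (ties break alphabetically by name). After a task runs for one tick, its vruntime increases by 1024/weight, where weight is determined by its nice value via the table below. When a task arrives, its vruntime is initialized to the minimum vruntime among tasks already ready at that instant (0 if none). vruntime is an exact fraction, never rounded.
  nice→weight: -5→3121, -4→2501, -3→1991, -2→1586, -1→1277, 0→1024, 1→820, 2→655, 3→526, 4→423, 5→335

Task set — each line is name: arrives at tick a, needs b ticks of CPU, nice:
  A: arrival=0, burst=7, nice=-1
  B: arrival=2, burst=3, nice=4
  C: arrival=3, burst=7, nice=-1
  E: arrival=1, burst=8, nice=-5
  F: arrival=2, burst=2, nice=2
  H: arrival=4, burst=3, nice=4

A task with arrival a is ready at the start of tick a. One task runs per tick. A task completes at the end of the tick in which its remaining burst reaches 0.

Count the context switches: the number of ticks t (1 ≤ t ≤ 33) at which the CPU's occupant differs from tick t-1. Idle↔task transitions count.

context switches = 24

t=0: vr[A=0] → run A
t=1: vr[A=1024/1277 E=1024/1277] → run A
t=2: vr[A=2048/1277 B=1024/1277 E=1024/1277 F=1024/1277] → run B
t=3: vr[A=2048/1277 B=1740800/540171 C=1024/1277 E=1024/1277 F=1024/1277] → run C
t=4: vr[A=2048/1277 B=1740800/540171 C=2048/1277 E=1024/1277 F=1024/1277 H=1024/1277] → run E
t=5: vr[A=2048/1277 B=1740800/540171 C=2048/1277 E=4503552/3985517 F=1024/1277 H=1024/1277] → run F
t=6: vr[A=2048/1277 B=1740800/540171 C=2048/1277 E=4503552/3985517 F=1978368/836435 H=1024/1277] → run H
t=7: vr[A=2048/1277 B=1740800/540171 C=2048/1277 E=4503552/3985517 F=1978368/836435 H=1740800/540171] → run E
t=8: vr[A=2048/1277 B=1740800/540171 C=2048/1277 E=5811200/3985517 F=1978368/836435 H=1740800/540171] → run E
t=9: vr[A=2048/1277 B=1740800/540171 C=2048/1277 E=7118848/3985517 F=1978368/836435 H=1740800/540171] → run A
t=10: vr[A=3072/1277 B=1740800/540171 C=2048/1277 E=7118848/3985517 F=1978368/836435 H=1740800/540171] → run C
t=11: vr[A=3072/1277 B=1740800/540171 C=3072/1277 E=7118848/3985517 F=1978368/836435 H=1740800/540171] → run E
t=12: vr[A=3072/1277 B=1740800/540171 C=3072/1277 E=8426496/3985517 F=1978368/836435 H=1740800/540171] → run E
t=13: vr[A=3072/1277 B=1740800/540171 C=3072/1277 E=9734144/3985517 F=1978368/836435 H=1740800/540171] → run F
t=14: vr[A=3072/1277 B=1740800/540171 C=3072/1277 E=9734144/3985517 H=1740800/540171] → run A
t=15: vr[A=4096/1277 B=1740800/540171 C=3072/1277 E=9734144/3985517 H=1740800/540171] → run C
t=16: vr[A=4096/1277 B=1740800/540171 C=4096/1277 E=9734144/3985517 H=1740800/540171] → run E
t=17: vr[A=4096/1277 B=1740800/540171 C=4096/1277 E=11041792/3985517 H=1740800/540171] → run E
t=18: vr[A=4096/1277 B=1740800/540171 C=4096/1277 E=12349440/3985517 H=1740800/540171] → run E
t=19: vr[A=4096/1277 B=1740800/540171 C=4096/1277 H=1740800/540171] → run A
t=20: vr[A=5120/1277 B=1740800/540171 C=4096/1277 H=1740800/540171] → run C
t=21: vr[A=5120/1277 B=1740800/540171 C=5120/1277 H=1740800/540171] → run B
t=22: vr[A=5120/1277 B=3048448/540171 C=5120/1277 H=1740800/540171] → run H
t=23: vr[A=5120/1277 B=3048448/540171 C=5120/1277 H=3048448/540171] → run A
t=24: vr[A=6144/1277 B=3048448/540171 C=5120/1277 H=3048448/540171] → run C
t=25: vr[A=6144/1277 B=3048448/540171 C=6144/1277 H=3048448/540171] → run A
t=26: vr[B=3048448/540171 C=6144/1277 H=3048448/540171] → run C
t=27: vr[B=3048448/540171 C=7168/1277 H=3048448/540171] → run C
t=28: vr[B=3048448/540171 H=3048448/540171] → run B
t=29: vr[H=3048448/540171] → run H
t=30: (idle)
t=31: (idle)
t=32: (idle)
t=33: (idle)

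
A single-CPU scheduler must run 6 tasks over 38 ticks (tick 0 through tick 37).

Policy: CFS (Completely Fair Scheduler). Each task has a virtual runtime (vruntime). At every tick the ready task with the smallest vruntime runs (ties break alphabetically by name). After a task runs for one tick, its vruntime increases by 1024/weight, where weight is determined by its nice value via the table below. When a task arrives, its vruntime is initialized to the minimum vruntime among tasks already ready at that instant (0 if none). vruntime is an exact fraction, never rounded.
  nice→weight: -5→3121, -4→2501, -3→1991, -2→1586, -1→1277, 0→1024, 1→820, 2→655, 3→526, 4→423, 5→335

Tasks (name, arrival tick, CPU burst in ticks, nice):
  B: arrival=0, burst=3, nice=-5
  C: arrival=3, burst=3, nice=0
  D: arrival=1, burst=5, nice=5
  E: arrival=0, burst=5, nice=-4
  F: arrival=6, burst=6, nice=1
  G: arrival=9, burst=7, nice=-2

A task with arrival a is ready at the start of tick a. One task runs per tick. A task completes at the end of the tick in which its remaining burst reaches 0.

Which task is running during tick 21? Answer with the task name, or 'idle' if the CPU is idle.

running at tick 21 = F

t=0: vr[B=0 E=0] → run B
t=1: vr[B=1024/3121 D=0 E=0] → run D
t=2: vr[B=1024/3121 D=1024/335 E=0] → run E
t=3: vr[B=1024/3121 C=1024/3121 D=1024/335 E=1024/2501] → run B
t=4: vr[B=2048/3121 C=1024/3121 D=1024/335 E=1024/2501] → run C
t=5: vr[B=2048/3121 C=4145/3121 D=1024/335 E=1024/2501] → run E
t=6: vr[B=2048/3121 C=4145/3121 D=1024/335 E=2048/2501 F=2048/3121] → run B
t=7: vr[C=4145/3121 D=1024/335 E=2048/2501 F=2048/3121] → run F
t=8: vr[C=4145/3121 D=1024/335 E=2048/2501 F=1218816/639805] → run E
t=9: vr[C=4145/3121 D=1024/335 E=3072/2501 F=1218816/639805 G=3072/2501] → run E
t=10: vr[C=4145/3121 D=1024/335 E=4096/2501 F=1218816/639805 G=3072/2501] → run G
t=11: vr[C=4145/3121 D=1024/335 E=4096/2501 F=1218816/639805 G=60928/32513] → run C
t=12: vr[C=7266/3121 D=1024/335 E=4096/2501 F=1218816/639805 G=60928/32513] → run E
t=13: vr[C=7266/3121 D=1024/335 F=1218816/639805 G=60928/32513] → run G
t=14: vr[C=7266/3121 D=1024/335 F=1218816/639805 G=81920/32513] → run F
t=15: vr[C=7266/3121 D=1024/335 F=2017792/639805 G=81920/32513] → run C
t=16: vr[D=1024/335 F=2017792/639805 G=81920/32513] → run G
t=17: vr[D=1024/335 F=2017792/639805 G=102912/32513] → run D
t=18: vr[D=2048/335 F=2017792/639805 G=102912/32513] → run F
t=19: vr[D=2048/335 F=2816768/639805 G=102912/32513] → run G
t=20: vr[D=2048/335 F=2816768/639805 G=123904/32513] → run G
t=21: vr[D=2048/335 F=2816768/639805 G=144896/32513] → run F
t=22: vr[D=2048/335 F=3615744/639805 G=144896/32513] → run G
t=23: vr[D=2048/335 F=3615744/639805 G=165888/32513] → run G
t=24: vr[D=2048/335 F=3615744/639805] → run F
t=25: vr[D=2048/335 F=882944/127961] → run D
t=26: vr[D=3072/335 F=882944/127961] → run F
t=27: vr[D=3072/335] → run D
t=28: vr[D=4096/335] → run D
t=29: (idle)
t=30: (idle)
t=31: (idle)
t=32: (idle)
t=33: (idle)
t=34: (idle)
t=35: (idle)
t=36: (idle)
t=37: (idle)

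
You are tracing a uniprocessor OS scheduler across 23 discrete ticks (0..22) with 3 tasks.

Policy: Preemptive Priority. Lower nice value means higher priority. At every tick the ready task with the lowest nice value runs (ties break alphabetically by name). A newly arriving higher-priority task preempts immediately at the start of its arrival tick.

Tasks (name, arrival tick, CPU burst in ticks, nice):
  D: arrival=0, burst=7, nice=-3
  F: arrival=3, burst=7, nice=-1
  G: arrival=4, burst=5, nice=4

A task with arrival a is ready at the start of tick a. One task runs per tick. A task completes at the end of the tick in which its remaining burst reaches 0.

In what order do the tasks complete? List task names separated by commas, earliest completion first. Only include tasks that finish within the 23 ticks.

completion order = D, F, G

t=0: ready={D} → run D
t=1: ready={D} → run D
t=2: ready={D} → run D
t=3: ready={D,F} → run D
t=4: ready={D,F,G} → run D
t=5: ready={D,F,G} → run D
t=6: ready={D,F,G} → run D
t=7: ready={F,G} → run F
t=8: ready={F,G} → run F
t=9: ready={F,G} → run F
t=10: ready={F,G} → run F
t=11: ready={F,G} → run F
t=12: ready={F,G} → run F
t=13: ready={F,G} → run F
t=14: ready={G} → run G
t=15: ready={G} → run G
t=16: ready={G} → run G
t=17: ready={G} → run G
t=18: ready={G} → run G
t=19: (idle)
t=20: (idle)
t=21: (idle)
t=22: (idle)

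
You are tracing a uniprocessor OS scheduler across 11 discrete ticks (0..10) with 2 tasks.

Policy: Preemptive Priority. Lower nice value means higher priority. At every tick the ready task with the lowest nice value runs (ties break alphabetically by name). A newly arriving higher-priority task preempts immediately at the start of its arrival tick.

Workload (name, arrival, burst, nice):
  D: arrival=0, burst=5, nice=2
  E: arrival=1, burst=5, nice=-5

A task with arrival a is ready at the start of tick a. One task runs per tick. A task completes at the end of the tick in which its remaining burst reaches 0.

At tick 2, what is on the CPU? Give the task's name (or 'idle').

t=0: ready={D} → run D
t=1: ready={D,E} → run E
t=2: ready={D,E} → run E
t=3: ready={D,E} → run E
t=4: ready={D,E} → run E
t=5: ready={D,E} → run E
t=6: ready={D} → run D
t=7: ready={D} → run D
t=8: ready={D} → run D
t=9: ready={D} → run D
t=10: (idle)

running at tick 2 = E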